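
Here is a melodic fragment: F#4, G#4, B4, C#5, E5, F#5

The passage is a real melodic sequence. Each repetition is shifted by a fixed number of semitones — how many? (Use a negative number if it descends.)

5

Taking 2-note groups, the heads are F#4, B4, E5: the pattern moves up a 4th.
Counting half-steps from F#4 to B4: 5.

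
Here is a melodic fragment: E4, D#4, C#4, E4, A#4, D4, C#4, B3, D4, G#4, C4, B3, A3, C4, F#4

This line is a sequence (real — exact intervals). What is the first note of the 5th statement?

The 5-note cells begin on E4, D4, C4 — each down a 2nd from the last.
Extending the heads down a 2nd: Bb3 → Ab3.

Ab3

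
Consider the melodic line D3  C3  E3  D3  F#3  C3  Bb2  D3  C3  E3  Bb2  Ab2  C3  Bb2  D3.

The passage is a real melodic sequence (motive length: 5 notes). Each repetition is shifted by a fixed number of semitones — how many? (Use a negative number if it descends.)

-2

Unit = 5 notes; the statements start on D3, C3, Bb2, moving down a 2nd each time.
Counting half-steps from D3 to C3: -2.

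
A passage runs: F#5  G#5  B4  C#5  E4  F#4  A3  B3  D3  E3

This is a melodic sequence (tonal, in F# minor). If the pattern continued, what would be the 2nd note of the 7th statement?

The unit is 2 notes. Position-2 pitches of the 5 shown cells: G#5, C#5, F#4, B3, E3.
Each moves down a 5th. Continuing: A2 → D2.

D2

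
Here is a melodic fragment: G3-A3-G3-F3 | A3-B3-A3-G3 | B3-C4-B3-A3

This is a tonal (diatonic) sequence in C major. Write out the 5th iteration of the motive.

Unit = 4 notes; the statements start on G3, A3, B3, moving up a 2nd each time.
Continuing the starts: C4 → D4.
So cell 5 is D4 E4 D4 C4.

D4 E4 D4 C4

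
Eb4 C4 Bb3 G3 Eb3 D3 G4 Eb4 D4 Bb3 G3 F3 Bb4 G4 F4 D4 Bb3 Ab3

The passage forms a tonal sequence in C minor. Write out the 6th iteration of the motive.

With a 6-note motive the entries are Eb4, G4, Bb4, each up a 3rd from the previous.
Carrying on: D5 → F5 → Ab5.
So cell 6 is Ab5 F5 Eb5 C5 Ab4 G4.

Ab5 F5 Eb5 C5 Ab4 G4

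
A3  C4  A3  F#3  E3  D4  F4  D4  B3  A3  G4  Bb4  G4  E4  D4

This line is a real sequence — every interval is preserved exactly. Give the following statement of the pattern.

The 5-note cells begin on A3, D4, G4 — each up a 4th from the last.
From C5 the exact shape gives C5 Eb5 C5 A4 G4.

C5 Eb5 C5 A4 G4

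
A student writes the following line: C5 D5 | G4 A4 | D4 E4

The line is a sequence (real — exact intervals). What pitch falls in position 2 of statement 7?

Grouping in 2s, the 2nd note of each cell is D5, A4, E4.
Each moves down a 4th. Continuing: B3 → F#3 → C#3 → G#2.

G#2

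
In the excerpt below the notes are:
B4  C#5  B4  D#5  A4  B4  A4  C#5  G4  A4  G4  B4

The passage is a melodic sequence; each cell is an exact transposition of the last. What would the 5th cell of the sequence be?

Taking 4-note groups, the heads are B4, A4, G4: the pattern moves down a 2nd.
Extending down a 2nd: F4 → Eb4.
From Eb4 the exact shape gives Eb4 F4 Eb4 G4.

Eb4 F4 Eb4 G4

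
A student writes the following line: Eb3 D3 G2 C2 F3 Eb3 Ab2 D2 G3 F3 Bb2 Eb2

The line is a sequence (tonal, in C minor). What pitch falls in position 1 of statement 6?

With 4-note cells, note 1 of each statement runs Eb3, F3, G3.
Each moves up a 2nd. Continuing: Ab3 → Bb3 → C4.

C4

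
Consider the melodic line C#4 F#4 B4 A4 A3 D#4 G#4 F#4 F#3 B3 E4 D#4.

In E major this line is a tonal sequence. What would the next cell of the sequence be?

D#3 G#3 C#4 B3

Taking 4-note groups, the heads are C#4, A3, F#3: the pattern moves down a 3rd.
From D#3 the diatonic shape gives D#3 G#3 C#4 B3.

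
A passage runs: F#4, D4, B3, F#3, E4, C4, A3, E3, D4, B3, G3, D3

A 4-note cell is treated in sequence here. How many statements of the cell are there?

12 notes in groups of 4 gives 12/4 = 3 statements.
Starts: F#4, E4, D4 — each down a 2nd.

3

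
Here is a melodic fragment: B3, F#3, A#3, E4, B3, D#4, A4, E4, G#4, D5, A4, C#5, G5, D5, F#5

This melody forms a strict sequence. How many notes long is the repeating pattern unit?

3

There are 15 notes; a 3-note unit gives 5 cells:
B3 F#3 A#3 | E4 B3 D#4 | A4 E4 G#4 | D5 A4 C#5 | G5 D5 F#5
That's a consistent up a 4th shift per cell, and no other grouping gives one.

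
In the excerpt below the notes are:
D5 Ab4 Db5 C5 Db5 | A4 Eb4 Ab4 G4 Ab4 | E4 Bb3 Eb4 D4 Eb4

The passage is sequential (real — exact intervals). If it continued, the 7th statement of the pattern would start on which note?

Taking 5-note groups, the heads are D5, A4, E4: the pattern moves down a 4th.
Continuing: B3 → F#3 → C#3 → G#2. Statement 7 starts on G#2.

G#2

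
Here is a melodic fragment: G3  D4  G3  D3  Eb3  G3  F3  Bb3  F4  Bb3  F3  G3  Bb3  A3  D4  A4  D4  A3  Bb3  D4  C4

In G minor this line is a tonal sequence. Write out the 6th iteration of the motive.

C5 G5 C5 G4 A4 C5 Bb4

With a 7-note motive the entries are G3, Bb3, D4, each up a 3rd from the previous.
Extending up a 3rd: F4 → A4 → C5.
From C5 the diatonic shape gives C5 G5 C5 G4 A4 C5 Bb4.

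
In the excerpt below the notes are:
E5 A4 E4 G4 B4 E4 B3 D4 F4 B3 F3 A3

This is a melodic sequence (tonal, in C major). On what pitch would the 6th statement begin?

Taking 4-note groups, the heads are E5, B4, F4: the pattern moves down a 4th.
Continuing: C4 → G3 → D3. Statement 6 starts on D3.

D3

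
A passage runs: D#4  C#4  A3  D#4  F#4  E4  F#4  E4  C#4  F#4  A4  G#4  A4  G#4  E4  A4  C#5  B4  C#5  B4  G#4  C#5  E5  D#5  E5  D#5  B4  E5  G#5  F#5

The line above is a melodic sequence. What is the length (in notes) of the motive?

6

30 notes total. Splitting into 5 groups of 6:
D#4 C#4 A3 D#4 F#4 E4 | F#4 E4 C#4 F#4 A4 G#4 | A4 G#4 E4 A4 C#5 B4 | C#5 B4 G#4 C#5 E5 D#5 | E5 D#5 B4 E5 G#5 F#5
That's a consistent up a 3rd shift per cell, and no other grouping gives one.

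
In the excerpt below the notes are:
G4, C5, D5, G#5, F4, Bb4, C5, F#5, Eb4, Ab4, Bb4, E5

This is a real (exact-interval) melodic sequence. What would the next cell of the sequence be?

The 4-note cells begin on G4, F4, Eb4 — each down a 2nd from the last.
From Db4 the exact shape gives Db4 Gb4 Ab4 D5.

Db4 Gb4 Ab4 D5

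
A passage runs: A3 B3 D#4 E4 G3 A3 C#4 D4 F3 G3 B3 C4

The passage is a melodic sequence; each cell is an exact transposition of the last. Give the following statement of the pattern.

With a 4-note motive the entries are A3, G3, F3, each down a 2nd from the previous.
From Eb3 the exact shape gives Eb3 F3 A3 Bb3.

Eb3 F3 A3 Bb3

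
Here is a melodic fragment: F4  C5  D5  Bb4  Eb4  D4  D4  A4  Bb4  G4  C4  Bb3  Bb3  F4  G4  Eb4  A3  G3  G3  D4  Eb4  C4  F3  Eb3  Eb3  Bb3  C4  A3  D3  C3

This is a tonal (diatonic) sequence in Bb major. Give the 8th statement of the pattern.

F2 C3 D3 Bb2 Eb2 D2

The 6-note cells begin on F4, D4, Bb3, G3, Eb3 — each down a 3rd from the last.
Extending down a 3rd: C3 → A2 → F2.
From F2 the diatonic shape gives F2 C3 D3 Bb2 Eb2 D2.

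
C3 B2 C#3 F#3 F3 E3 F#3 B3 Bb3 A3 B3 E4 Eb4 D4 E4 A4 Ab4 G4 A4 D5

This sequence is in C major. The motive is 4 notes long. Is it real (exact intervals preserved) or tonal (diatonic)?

real

Each cell has the same semitone pattern (-1, 2, 5) — intervals are preserved exactly.
And C#3 lies outside C major, so the sequence is real rather than tonal.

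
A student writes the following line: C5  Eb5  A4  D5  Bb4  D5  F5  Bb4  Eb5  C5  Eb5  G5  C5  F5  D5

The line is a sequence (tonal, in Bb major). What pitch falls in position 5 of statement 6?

The unit is 5 notes. Position-5 pitches of the 3 shown cells: Bb4, C5, D5.
Carrying that up a 2nd forward: Eb5 → F5 → G5.

G5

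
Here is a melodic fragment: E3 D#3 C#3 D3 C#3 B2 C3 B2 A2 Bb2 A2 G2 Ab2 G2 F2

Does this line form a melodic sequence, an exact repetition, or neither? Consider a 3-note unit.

Each 3-note cell is the previous one transposed down a 2nd.

sequence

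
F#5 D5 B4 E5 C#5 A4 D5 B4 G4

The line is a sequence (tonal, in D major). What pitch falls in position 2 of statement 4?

A4

The unit is 3 notes. Position-2 pitches of the 3 shown cells: D5, C#5, B4.
From B4, down a 2nd gives A4.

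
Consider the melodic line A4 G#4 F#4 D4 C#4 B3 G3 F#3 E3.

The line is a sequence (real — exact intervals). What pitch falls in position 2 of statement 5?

Grouping in 3s, the 2nd note of each cell is G#4, C#4, F#3.
Extending down a 5th: B2 → E2.

E2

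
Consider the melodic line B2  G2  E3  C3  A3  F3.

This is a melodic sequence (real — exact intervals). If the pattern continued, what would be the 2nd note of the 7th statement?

The unit is 2 notes. Position-2 pitches of the 3 shown cells: G2, C3, F3.
Each moves up a 4th. Continuing: Bb3 → Eb4 → Ab4 → Db5.

Db5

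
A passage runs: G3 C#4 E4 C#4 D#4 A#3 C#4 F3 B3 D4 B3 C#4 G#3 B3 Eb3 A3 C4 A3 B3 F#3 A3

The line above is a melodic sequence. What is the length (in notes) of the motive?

21 notes total. Splitting into 3 groups of 7:
G3 C#4 E4 C#4 D#4 A#3 C#4 | F3 B3 D4 B3 C#4 G#3 B3 | Eb3 A3 C4 A3 B3 F#3 A3
That's a consistent down a 2nd shift per cell, and no other grouping gives one.

7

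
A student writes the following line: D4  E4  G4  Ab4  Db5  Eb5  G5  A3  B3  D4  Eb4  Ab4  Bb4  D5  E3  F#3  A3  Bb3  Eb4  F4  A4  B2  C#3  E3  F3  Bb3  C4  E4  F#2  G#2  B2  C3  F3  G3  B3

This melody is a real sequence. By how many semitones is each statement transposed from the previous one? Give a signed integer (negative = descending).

-5

The 7-note cells begin on D4, A3, E3, B2, F#2 — each down a 4th from the last.
D4→A3 is 57 − 62 = -5 semitones.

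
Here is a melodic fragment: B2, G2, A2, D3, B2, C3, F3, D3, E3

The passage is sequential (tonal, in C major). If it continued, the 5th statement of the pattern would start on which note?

The 3-note cells begin on B2, D3, F3 — each up a 3rd from the last.
Continuing: A3 → C4. Statement 5 starts on C4.

C4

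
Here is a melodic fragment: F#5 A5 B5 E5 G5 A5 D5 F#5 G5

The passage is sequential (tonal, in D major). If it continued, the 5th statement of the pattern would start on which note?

With a 3-note motive the entries are F#5, E5, D5, each down a 2nd from the previous.
Extending the heads down a 2nd: C#5 → B4.

B4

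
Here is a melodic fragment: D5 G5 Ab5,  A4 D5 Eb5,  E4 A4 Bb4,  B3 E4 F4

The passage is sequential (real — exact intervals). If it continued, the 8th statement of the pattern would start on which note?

D#2

The 3-note cells begin on D5, A4, E4, B3 — each down a 4th from the last.
Extending the heads down a 4th: F#3 → C#3 → G#2 → D#2.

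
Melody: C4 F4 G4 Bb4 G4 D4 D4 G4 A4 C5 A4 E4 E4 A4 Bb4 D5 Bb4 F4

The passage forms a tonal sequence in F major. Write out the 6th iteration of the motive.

A4 D5 E5 G5 E5 Bb4

The 6-note cells begin on C4, D4, E4 — each up a 2nd from the last.
Carrying on: F4 → G4 → A4.
Statement 6 starts on A4 and keeps the same diatonic contour: A4 D5 E5 G5 E5 Bb4.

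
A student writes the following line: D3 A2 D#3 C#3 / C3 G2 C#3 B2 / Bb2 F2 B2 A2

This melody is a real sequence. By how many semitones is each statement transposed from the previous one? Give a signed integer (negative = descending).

Taking 4-note groups, the heads are D3, C3, Bb2: the pattern moves down a 2nd.
Counting half-steps from D3 to C3: -2.

-2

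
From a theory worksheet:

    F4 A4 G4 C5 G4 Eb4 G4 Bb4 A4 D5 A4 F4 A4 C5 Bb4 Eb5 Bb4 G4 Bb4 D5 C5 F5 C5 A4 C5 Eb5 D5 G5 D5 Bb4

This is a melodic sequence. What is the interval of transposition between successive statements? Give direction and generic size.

The 6-note cells begin on F4, G4, A4, Bb4, C5 — each up a 2nd from the last.
From F4 to G4: up a 2nd.

up a 2nd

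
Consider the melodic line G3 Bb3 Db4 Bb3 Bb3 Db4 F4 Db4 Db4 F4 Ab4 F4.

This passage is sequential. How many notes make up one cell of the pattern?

Try groups of 4 (3 cells in 12 notes):
G3 Bb3 Db4 Bb3 | Bb3 Db4 F4 Db4 | Db4 F4 Ab4 F4
That's a consistent up a 3rd shift per cell, and no other grouping gives one.

4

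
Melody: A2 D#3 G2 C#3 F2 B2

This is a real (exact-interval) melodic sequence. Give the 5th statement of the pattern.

Db2 G2

The 2-note cells begin on A2, G2, F2 — each down a 2nd from the last.
Carrying on: Eb2 → Db2.
Statement 5 starts on Db2 and keeps the same exact contour: Db2 G2.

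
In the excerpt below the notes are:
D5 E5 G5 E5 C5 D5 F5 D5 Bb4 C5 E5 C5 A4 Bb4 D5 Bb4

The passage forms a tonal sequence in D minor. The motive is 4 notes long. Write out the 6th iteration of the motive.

F4 G4 Bb4 G4

Unit = 4 notes; the statements start on D5, C5, Bb4, A4, moving down a 2nd each time.
Continuing the starts: G4 → F4.
Statement 6 starts on F4 and keeps the same diatonic contour: F4 G4 Bb4 G4.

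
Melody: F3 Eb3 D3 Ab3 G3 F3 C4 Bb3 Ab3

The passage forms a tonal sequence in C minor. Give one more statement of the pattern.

With a 3-note motive the entries are F3, Ab3, C4, each up a 3rd from the previous.
So cell 4 is Eb4 D4 C4.

Eb4 D4 C4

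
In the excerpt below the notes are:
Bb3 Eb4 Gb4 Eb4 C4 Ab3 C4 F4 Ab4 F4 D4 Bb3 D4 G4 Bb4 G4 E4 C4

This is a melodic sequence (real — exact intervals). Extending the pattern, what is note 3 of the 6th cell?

Grouping in 6s, the 3rd note of each cell is Gb4, Ab4, Bb4.
Each moves up a 2nd. Continuing: C5 → D5 → E5.

E5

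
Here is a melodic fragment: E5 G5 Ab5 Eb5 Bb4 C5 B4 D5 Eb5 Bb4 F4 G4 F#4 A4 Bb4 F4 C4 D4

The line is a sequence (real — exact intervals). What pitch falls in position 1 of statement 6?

The unit is 6 notes. Position-1 pitches of the 3 shown cells: E5, B4, F#4.
Extending down a 4th: C#4 → G#3 → D#3.

D#3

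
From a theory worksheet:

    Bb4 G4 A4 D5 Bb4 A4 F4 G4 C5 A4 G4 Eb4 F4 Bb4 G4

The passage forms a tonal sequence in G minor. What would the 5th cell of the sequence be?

Eb4 C4 D4 G4 Eb4

The 5-note cells begin on Bb4, A4, G4 — each down a 2nd from the last.
Extending down a 2nd: F4 → Eb4.
So cell 5 is Eb4 C4 D4 G4 Eb4.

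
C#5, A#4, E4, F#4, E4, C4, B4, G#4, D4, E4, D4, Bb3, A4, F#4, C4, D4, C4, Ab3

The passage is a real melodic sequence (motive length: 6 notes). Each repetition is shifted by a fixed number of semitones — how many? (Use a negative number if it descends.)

-2

Taking 6-note groups, the heads are C#5, B4, A4: the pattern moves down a 2nd.
C#5 to B4 spans -2 semitones.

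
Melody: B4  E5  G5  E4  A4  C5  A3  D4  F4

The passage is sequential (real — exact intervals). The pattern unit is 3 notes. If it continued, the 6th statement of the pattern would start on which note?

C2

With a 3-note motive the entries are B4, E4, A3, each down a 5th from the previous.
Continuing: D3 → G2 → C2. Statement 6 starts on C2.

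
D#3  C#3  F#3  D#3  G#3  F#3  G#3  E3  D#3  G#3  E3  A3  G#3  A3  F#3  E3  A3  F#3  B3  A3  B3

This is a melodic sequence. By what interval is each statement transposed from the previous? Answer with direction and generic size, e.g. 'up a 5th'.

Taking 7-note groups, the heads are D#3, E3, F#3: the pattern moves up a 2nd.
D#3 to E3 is up a 2nd.

up a 2nd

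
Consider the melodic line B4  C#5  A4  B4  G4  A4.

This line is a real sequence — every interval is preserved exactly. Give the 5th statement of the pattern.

Eb4 F4

With a 2-note motive the entries are B4, A4, G4, each down a 2nd from the previous.
Continuing the starts: F4 → Eb4.
So cell 5 is Eb4 F4.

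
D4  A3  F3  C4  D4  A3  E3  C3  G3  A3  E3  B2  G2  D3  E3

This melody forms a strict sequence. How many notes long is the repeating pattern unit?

5

Try groups of 5 (3 cells in 15 notes):
D4 A3 F3 C4 D4 | A3 E3 C3 G3 A3 | E3 B2 G2 D3 E3
Each cell is the previous one down a 4th — so the unit is 5 notes.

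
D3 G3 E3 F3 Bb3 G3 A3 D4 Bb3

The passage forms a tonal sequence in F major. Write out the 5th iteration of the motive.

Taking 3-note groups, the heads are D3, F3, A3: the pattern moves up a 3rd.
Continuing the starts: C4 → E4.
From E4 the diatonic shape gives E4 A4 F4.

E4 A4 F4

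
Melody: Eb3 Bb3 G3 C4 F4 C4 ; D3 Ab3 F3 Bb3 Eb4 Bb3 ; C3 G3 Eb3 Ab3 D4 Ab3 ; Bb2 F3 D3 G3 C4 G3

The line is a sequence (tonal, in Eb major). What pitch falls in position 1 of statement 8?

Eb2

With 6-note cells, note 1 of each statement runs Eb3, D3, C3, Bb2.
Carrying that down a 2nd forward: Ab2 → G2 → F2 → Eb2.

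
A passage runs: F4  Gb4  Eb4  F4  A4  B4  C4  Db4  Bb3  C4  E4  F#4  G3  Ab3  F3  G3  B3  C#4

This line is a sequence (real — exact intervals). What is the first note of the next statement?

With a 6-note motive the entries are F4, C4, G3, each down a 4th from the previous.
The next head, down a 4th from G3, is D3.

D3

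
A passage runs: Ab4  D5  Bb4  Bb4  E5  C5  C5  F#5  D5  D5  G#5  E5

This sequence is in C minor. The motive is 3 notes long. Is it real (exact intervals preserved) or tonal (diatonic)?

Each cell has the same semitone pattern (6, -4) — intervals are preserved exactly.
And E5 lies outside C minor, so the sequence is real rather than tonal.

real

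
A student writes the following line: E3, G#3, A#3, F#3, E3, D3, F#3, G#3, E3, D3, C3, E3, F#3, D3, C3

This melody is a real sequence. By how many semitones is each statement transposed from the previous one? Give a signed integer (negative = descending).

-2

Taking 5-note groups, the heads are E3, D3, C3: the pattern moves down a 2nd.
E3 to D3 spans -2 semitones.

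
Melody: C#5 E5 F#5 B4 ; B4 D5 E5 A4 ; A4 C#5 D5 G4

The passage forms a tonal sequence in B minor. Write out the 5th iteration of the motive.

The 4-note cells begin on C#5, B4, A4 — each down a 2nd from the last.
Extending down a 2nd: G4 → F#4.
Statement 5 starts on F#4 and keeps the same diatonic contour: F#4 A4 B4 E4.

F#4 A4 B4 E4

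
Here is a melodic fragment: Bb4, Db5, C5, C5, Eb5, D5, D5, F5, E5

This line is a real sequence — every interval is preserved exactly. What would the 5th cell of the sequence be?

F#5 A5 G#5

Unit = 3 notes; the statements start on Bb4, C5, D5, moving up a 2nd each time.
Carrying on: E5 → F#5.
So cell 5 is F#5 A5 G#5.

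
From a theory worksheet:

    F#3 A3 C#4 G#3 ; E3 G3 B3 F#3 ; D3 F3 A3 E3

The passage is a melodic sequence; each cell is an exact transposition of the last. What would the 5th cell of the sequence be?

Bb2 Db3 F3 C3

Unit = 4 notes; the statements start on F#3, E3, D3, moving down a 2nd each time.
Extending down a 2nd: C3 → Bb2.
So cell 5 is Bb2 Db3 F3 C3.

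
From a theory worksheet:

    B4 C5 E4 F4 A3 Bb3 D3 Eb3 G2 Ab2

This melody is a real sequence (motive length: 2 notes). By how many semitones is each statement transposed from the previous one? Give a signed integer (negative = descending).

-7

Taking 2-note groups, the heads are B4, E4, A3, D3, G2: the pattern moves down a 5th.
B4→E4 is 64 − 71 = -7 semitones.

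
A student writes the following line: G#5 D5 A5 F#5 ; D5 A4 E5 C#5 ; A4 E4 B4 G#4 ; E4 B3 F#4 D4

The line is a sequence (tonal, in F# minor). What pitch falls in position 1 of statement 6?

F#3

With 4-note cells, note 1 of each statement runs G#5, D5, A4, E4.
Carrying that down a 4th forward: B3 → F#3.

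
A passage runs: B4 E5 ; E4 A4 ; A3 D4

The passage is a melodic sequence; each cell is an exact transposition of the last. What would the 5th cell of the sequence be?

G2 C3

With a 2-note motive the entries are B4, E4, A3, each down a 5th from the previous.
Continuing the starts: D3 → G2.
Statement 5 starts on G2 and keeps the same exact contour: G2 C3.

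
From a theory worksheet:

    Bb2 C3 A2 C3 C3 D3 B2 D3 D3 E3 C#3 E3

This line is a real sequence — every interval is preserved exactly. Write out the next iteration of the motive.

E3 F#3 D#3 F#3

With a 4-note motive the entries are Bb2, C3, D3, each up a 2nd from the previous.
So cell 4 is E3 F#3 D#3 F#3.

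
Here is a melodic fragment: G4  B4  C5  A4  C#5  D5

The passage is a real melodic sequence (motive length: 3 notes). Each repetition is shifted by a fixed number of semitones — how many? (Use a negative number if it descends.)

2

Unit = 3 notes; the statements start on G4, A4, moving up a 2nd each time.
Counting half-steps from G4 to A4: 2.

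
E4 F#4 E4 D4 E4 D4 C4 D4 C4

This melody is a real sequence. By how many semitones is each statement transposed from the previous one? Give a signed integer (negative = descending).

With a 3-note motive the entries are E4, D4, C4, each down a 2nd from the previous.
E4→D4 is 62 − 64 = -2 semitones.

-2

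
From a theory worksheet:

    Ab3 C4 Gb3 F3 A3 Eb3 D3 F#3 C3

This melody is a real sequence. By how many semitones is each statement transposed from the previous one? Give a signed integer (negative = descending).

-3

Unit = 3 notes; the statements start on Ab3, F3, D3, moving down a 3rd each time.
Ab3→F3 is 53 − 56 = -3 semitones.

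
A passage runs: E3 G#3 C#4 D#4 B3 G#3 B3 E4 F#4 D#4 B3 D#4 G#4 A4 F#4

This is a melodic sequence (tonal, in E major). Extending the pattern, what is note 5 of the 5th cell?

C#5

Grouping in 5s, the 5th note of each cell is B3, D#4, F#4.
Carrying that up a 3rd forward: A4 → C#5.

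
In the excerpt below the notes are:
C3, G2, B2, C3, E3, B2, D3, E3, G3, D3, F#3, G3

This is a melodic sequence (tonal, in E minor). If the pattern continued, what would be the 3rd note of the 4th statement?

With 4-note cells, note 3 of each statement runs B2, D3, F#3.
From F#3, up a 3rd gives A3.

A3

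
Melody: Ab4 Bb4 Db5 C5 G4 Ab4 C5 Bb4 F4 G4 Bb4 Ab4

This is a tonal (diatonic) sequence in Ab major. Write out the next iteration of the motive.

Eb4 F4 Ab4 G4

The 4-note cells begin on Ab4, G4, F4 — each down a 2nd from the last.
So cell 4 is Eb4 F4 Ab4 G4.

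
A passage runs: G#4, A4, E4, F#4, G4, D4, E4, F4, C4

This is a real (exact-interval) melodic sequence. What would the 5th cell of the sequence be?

Unit = 3 notes; the statements start on G#4, F#4, E4, moving down a 2nd each time.
Carrying on: D4 → C4.
Statement 5 starts on C4 and keeps the same exact contour: C4 Db4 Ab3.

C4 Db4 Ab3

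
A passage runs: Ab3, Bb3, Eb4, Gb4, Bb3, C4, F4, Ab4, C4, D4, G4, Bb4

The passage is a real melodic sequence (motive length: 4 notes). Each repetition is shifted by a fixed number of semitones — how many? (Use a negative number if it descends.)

Taking 4-note groups, the heads are Ab3, Bb3, C4: the pattern moves up a 2nd.
Ab3→Bb3 is 58 − 56 = 2 semitones.

2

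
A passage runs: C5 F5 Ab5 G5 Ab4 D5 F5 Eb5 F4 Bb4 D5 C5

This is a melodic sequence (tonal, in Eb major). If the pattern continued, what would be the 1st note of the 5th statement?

Bb3

Grouping in 4s, the 1st note of each cell is C5, Ab4, F4.
Extending down a 3rd: D4 → Bb3.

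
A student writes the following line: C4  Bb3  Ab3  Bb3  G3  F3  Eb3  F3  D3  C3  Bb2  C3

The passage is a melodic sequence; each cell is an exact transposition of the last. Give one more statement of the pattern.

A2 G2 F2 G2

The 4-note cells begin on C4, G3, D3 — each down a 4th from the last.
So cell 4 is A2 G2 F2 G2.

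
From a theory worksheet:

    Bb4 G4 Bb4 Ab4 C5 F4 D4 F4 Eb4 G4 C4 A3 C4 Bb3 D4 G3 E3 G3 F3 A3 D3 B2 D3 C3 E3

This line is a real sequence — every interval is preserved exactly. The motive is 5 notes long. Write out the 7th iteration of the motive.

E2 C#2 E2 D2 F#2

With a 5-note motive the entries are Bb4, F4, C4, G3, D3, each down a 4th from the previous.
Carrying on: A2 → E2.
From E2 the exact shape gives E2 C#2 E2 D2 F#2.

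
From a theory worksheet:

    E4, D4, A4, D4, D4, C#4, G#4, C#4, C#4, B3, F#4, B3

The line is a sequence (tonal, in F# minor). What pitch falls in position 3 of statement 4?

E4

The unit is 4 notes. Position-3 pitches of the 3 shown cells: A4, G#4, F#4.
Each moves down a 2nd; the next is E4.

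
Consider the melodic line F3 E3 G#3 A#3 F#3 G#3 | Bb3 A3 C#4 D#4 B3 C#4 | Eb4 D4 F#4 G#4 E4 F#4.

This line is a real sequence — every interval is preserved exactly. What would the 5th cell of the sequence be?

Db5 C5 E5 F#5 D5 E5

Unit = 6 notes; the statements start on F3, Bb3, Eb4, moving up a 4th each time.
Extending up a 4th: Ab4 → Db5.
Statement 5 starts on Db5 and keeps the same exact contour: Db5 C5 E5 F#5 D5 E5.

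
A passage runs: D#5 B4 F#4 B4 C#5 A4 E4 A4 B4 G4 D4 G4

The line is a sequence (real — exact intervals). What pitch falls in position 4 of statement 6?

Db4

Grouping in 4s, the 4th note of each cell is B4, A4, G4.
Each moves down a 2nd. Continuing: F4 → Eb4 → Db4.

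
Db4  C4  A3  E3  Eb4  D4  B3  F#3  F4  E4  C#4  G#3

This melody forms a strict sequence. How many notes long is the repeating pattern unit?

4

12 notes total. Splitting into 3 groups of 4:
Db4 C4 A3 E3 | Eb4 D4 B3 F#3 | F4 E4 C#4 G#3
That's a consistent up a 2nd shift per cell, and no other grouping gives one.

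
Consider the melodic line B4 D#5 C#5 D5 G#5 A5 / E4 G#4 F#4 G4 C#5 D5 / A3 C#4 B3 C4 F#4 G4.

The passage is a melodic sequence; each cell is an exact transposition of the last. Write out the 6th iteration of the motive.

Unit = 6 notes; the statements start on B4, E4, A3, moving down a 5th each time.
Continuing the starts: D3 → G2 → C2.
From C2 the exact shape gives C2 E2 D2 Eb2 A2 Bb2.

C2 E2 D2 Eb2 A2 Bb2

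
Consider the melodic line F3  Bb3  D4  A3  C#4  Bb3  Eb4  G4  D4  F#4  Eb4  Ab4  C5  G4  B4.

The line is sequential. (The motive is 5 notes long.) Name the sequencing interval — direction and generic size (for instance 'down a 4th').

Unit = 5 notes; the statements start on F3, Bb3, Eb4, moving up a 4th each time.
From F3 to Bb3: up a 4th.

up a 4th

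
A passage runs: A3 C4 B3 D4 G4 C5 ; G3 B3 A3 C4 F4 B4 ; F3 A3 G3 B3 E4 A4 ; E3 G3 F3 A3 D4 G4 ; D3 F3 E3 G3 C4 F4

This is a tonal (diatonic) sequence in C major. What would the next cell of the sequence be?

Unit = 6 notes; the statements start on A3, G3, F3, E3, D3, moving down a 2nd each time.
From C3 the diatonic shape gives C3 E3 D3 F3 B3 E4.

C3 E3 D3 F3 B3 E4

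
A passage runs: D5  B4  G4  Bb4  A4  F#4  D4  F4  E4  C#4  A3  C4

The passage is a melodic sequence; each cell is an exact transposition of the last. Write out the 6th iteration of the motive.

C#3 A#2 F#2 A2

The 4-note cells begin on D5, A4, E4 — each down a 4th from the last.
Carrying on: B3 → F#3 → C#3.
Statement 6 starts on C#3 and keeps the same exact contour: C#3 A#2 F#2 A2.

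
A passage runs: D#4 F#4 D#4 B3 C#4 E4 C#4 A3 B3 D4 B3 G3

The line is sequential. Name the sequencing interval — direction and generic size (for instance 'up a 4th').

down a 2nd

Taking 4-note groups, the heads are D#4, C#4, B3: the pattern moves down a 2nd.
D#4 to C#4 is down a 2nd.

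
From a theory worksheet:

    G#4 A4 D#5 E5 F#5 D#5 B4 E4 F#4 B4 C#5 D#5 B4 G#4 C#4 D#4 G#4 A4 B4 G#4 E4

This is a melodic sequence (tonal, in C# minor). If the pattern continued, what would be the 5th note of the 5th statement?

Grouping in 7s, the 5th note of each cell is F#5, D#5, B4.
Each moves down a 3rd. Continuing: G#4 → E4.

E4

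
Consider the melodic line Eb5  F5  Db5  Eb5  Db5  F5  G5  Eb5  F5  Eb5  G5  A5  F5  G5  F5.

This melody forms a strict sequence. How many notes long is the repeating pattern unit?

5

Try groups of 5 (3 cells in 15 notes):
Eb5 F5 Db5 Eb5 Db5 | F5 G5 Eb5 F5 Eb5 | G5 A5 F5 G5 F5
That's a consistent up a 2nd shift per cell, and no other grouping gives one.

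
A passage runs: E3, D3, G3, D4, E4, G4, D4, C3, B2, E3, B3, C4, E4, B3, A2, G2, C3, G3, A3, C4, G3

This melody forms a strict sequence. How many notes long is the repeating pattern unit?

There are 21 notes; a 7-note unit gives 3 cells:
E3 D3 G3 D4 E4 G4 D4 | C3 B2 E3 B3 C4 E4 B3 | A2 G2 C3 G3 A3 C4 G3
Every group is a transposition down a 3rd of the one before; no shorter unit works.

7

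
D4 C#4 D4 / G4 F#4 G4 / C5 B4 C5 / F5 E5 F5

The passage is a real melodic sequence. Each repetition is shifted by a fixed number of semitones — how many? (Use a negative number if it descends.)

5

With a 3-note motive the entries are D4, G4, C5, F5, each up a 4th from the previous.
D4→G4 is 67 − 62 = 5 semitones.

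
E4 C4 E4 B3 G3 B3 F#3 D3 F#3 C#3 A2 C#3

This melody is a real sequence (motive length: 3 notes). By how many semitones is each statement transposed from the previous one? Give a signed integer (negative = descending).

-5

Unit = 3 notes; the statements start on E4, B3, F#3, C#3, moving down a 4th each time.
E4→B3 is 59 − 64 = -5 semitones.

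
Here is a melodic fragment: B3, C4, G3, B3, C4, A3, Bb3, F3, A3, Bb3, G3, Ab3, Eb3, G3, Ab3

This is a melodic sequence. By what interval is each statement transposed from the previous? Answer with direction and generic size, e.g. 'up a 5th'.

Unit = 5 notes; the statements start on B3, A3, G3, moving down a 2nd each time.
From B3 to A3: down a 2nd.

down a 2nd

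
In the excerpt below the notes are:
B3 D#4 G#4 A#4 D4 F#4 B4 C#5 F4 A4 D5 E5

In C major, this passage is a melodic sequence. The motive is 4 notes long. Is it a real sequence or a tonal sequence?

real

Each cell has the same semitone pattern (4, 5, 2) — intervals are preserved exactly.
And D#4 lies outside C major, so the sequence is real rather than tonal.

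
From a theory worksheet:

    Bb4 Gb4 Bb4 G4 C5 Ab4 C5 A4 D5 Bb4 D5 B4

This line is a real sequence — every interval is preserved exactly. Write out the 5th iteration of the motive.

Taking 4-note groups, the heads are Bb4, C5, D5: the pattern moves up a 2nd.
Continuing the starts: E5 → F#5.
From F#5 the exact shape gives F#5 D5 F#5 D#5.

F#5 D5 F#5 D#5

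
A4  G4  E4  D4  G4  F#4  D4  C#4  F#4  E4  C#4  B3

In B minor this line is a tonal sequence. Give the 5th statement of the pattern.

Unit = 4 notes; the statements start on A4, G4, F#4, moving down a 2nd each time.
Carrying on: E4 → D4.
So cell 5 is D4 C#4 A3 G3.

D4 C#4 A3 G3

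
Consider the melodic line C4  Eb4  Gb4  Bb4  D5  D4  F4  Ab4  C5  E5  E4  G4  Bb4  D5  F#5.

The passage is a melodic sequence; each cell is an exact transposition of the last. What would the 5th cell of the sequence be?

The 5-note cells begin on C4, D4, E4 — each up a 2nd from the last.
Carrying on: F#4 → G#4.
Statement 5 starts on G#4 and keeps the same exact contour: G#4 B4 D5 F#5 A#5.

G#4 B4 D5 F#5 A#5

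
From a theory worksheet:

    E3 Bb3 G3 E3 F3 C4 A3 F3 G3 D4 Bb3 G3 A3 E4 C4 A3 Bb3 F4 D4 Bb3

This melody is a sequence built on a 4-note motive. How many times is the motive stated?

20 notes in groups of 4 gives 20/4 = 5 statements.
Starts: E3, F3, G3, A3, Bb3 — each up a 2nd.

5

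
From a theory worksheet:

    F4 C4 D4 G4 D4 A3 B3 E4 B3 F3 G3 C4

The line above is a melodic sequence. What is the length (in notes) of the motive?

4

12 notes total. Splitting into 3 groups of 4:
F4 C4 D4 G4 | D4 A3 B3 E4 | B3 F3 G3 C4
That's a consistent down a 3rd shift per cell, and no other grouping gives one.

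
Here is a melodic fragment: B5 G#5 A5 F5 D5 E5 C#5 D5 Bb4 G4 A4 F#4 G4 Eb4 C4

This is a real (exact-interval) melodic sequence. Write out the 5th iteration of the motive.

G3 E3 F3 Db3 Bb2

Unit = 5 notes; the statements start on B5, E5, A4, moving down a 5th each time.
Carrying on: D4 → G3.
From G3 the exact shape gives G3 E3 F3 Db3 Bb2.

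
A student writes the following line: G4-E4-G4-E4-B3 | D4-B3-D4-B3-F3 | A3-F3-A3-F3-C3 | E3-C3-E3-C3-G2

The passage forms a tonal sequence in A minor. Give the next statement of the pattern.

B2 G2 B2 G2 D2

Taking 5-note groups, the heads are G4, D4, A3, E3: the pattern moves down a 4th.
So cell 5 is B2 G2 B2 G2 D2.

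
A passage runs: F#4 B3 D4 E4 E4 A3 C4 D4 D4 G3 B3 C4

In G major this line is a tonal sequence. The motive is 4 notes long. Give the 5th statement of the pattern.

The 4-note cells begin on F#4, E4, D4 — each down a 2nd from the last.
Extending down a 2nd: C4 → B3.
So cell 5 is B3 E3 G3 A3.

B3 E3 G3 A3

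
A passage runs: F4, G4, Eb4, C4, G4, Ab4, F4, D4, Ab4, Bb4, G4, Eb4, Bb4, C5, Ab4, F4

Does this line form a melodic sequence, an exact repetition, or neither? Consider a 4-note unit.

sequence

Each 4-note cell is the previous one transposed up a 2nd.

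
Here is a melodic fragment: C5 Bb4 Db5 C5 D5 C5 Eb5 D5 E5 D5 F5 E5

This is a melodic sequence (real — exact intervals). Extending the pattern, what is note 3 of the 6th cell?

B5

Grouping in 4s, the 3rd note of each cell is Db5, Eb5, F5.
Each moves up a 2nd. Continuing: G5 → A5 → B5.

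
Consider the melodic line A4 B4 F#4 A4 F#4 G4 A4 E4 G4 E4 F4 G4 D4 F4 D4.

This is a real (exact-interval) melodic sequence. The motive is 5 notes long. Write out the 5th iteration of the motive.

Db4 Eb4 Bb3 Db4 Bb3

Unit = 5 notes; the statements start on A4, G4, F4, moving down a 2nd each time.
Extending down a 2nd: Eb4 → Db4.
Statement 5 starts on Db4 and keeps the same exact contour: Db4 Eb4 Bb3 Db4 Bb3.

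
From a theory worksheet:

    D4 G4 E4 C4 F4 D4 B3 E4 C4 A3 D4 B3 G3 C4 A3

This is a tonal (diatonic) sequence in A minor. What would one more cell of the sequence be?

F3 B3 G3

Taking 3-note groups, the heads are D4, C4, B3, A3, G3: the pattern moves down a 2nd.
Statement 6 starts on F3 and keeps the same diatonic contour: F3 B3 G3.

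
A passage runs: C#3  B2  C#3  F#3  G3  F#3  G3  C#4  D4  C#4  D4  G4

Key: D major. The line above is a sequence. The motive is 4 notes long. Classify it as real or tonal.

tonal

Every note is diatonic to D major.
Cell 1 has -2 semitones from note 1 to 2, but cell 2 has -1 — the interval quality changes while the contour stays the same, which is the hallmark of a tonal sequence.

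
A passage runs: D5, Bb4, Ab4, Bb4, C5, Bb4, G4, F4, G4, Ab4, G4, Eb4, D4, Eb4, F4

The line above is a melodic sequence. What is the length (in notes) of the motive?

Try groups of 5 (3 cells in 15 notes):
D5 Bb4 Ab4 Bb4 C5 | Bb4 G4 F4 G4 Ab4 | G4 Eb4 D4 Eb4 F4
Every group is a transposition down a 3rd of the one before; no shorter unit works.

5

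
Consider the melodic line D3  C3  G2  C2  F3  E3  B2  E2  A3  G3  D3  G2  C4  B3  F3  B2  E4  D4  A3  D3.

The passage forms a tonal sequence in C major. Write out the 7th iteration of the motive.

Unit = 4 notes; the statements start on D3, F3, A3, C4, E4, moving up a 3rd each time.
Extending up a 3rd: G4 → B4.
From B4 the diatonic shape gives B4 A4 E4 A3.

B4 A4 E4 A3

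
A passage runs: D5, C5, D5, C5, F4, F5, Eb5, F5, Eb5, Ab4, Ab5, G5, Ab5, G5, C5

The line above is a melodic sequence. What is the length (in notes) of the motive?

5

15 notes total. Splitting into 3 groups of 5:
D5 C5 D5 C5 F4 | F5 Eb5 F5 Eb5 Ab4 | Ab5 G5 Ab5 G5 C5
Each cell is the previous one up a 3rd — so the unit is 5 notes.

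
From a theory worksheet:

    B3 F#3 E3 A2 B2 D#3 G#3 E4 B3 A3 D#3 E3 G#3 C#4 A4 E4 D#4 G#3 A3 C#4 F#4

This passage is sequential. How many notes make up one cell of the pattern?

There are 21 notes; a 7-note unit gives 3 cells:
B3 F#3 E3 A2 B2 D#3 G#3 | E4 B3 A3 D#3 E3 G#3 C#4 | A4 E4 D#4 G#3 A3 C#4 F#4
That's a consistent up a 4th shift per cell, and no other grouping gives one.

7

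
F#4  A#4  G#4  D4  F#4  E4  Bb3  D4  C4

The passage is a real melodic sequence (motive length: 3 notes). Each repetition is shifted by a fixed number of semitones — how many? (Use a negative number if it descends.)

Unit = 3 notes; the statements start on F#4, D4, Bb3, moving down a 3rd each time.
Counting half-steps from F#4 to D4: -4.

-4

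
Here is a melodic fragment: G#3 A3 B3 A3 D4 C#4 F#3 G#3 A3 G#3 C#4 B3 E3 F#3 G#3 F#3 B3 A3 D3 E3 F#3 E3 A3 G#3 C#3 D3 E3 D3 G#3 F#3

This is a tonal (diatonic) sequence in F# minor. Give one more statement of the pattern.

Taking 6-note groups, the heads are G#3, F#3, E3, D3, C#3: the pattern moves down a 2nd.
From B2 the diatonic shape gives B2 C#3 D3 C#3 F#3 E3.

B2 C#3 D3 C#3 F#3 E3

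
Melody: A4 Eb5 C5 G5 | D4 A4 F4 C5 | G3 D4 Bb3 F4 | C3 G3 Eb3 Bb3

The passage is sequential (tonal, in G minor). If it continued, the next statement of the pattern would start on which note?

The 4-note cells begin on A4, D4, G3, C3 — each down a 5th from the last.
The next head, down a 5th from C3, is F2.

F2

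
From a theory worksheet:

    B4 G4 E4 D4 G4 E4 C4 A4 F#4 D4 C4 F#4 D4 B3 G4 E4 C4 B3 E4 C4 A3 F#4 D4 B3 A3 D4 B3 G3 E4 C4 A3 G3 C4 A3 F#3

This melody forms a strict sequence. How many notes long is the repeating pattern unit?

There are 35 notes; a 7-note unit gives 5 cells:
B4 G4 E4 D4 G4 E4 C4 | A4 F#4 D4 C4 F#4 D4 B3 | G4 E4 C4 B3 E4 C4 A3 | F#4 D4 B3 A3 D4 B3 G3 | E4 C4 A3 G3 C4 A3 F#3
Every group is a transposition down a 2nd of the one before; no shorter unit works.

7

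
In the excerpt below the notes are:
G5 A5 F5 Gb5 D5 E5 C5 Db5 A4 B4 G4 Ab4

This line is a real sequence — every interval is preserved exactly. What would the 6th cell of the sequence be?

Unit = 4 notes; the statements start on G5, D5, A4, moving down a 4th each time.
Continuing the starts: E4 → B3 → F#3.
So cell 6 is F#3 G#3 E3 F3.

F#3 G#3 E3 F3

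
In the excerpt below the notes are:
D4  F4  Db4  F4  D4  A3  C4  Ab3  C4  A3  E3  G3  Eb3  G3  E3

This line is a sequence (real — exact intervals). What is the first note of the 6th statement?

Taking 5-note groups, the heads are D4, A3, E3: the pattern moves down a 4th.
Continuing: B2 → F#2 → C#2. Statement 6 starts on C#2.

C#2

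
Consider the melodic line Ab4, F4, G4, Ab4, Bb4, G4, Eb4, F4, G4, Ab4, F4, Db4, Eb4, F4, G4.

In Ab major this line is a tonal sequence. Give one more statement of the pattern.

Taking 5-note groups, the heads are Ab4, G4, F4: the pattern moves down a 2nd.
Statement 4 starts on Eb4 and keeps the same diatonic contour: Eb4 C4 Db4 Eb4 F4.

Eb4 C4 Db4 Eb4 F4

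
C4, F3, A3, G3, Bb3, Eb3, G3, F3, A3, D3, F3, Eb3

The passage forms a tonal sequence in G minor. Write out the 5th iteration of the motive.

The 4-note cells begin on C4, Bb3, A3 — each down a 2nd from the last.
Continuing the starts: G3 → F3.
So cell 5 is F3 Bb2 D3 C3.

F3 Bb2 D3 C3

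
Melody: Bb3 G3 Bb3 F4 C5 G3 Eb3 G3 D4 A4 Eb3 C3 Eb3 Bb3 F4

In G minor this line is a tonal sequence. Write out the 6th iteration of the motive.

F2 D2 F2 C3 G3

The 5-note cells begin on Bb3, G3, Eb3 — each down a 3rd from the last.
Continuing the starts: C3 → A2 → F2.
Statement 6 starts on F2 and keeps the same diatonic contour: F2 D2 F2 C3 G3.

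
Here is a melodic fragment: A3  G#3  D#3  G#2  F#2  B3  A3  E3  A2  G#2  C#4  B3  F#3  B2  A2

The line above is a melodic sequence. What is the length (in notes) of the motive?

Try groups of 5 (3 cells in 15 notes):
A3 G#3 D#3 G#2 F#2 | B3 A3 E3 A2 G#2 | C#4 B3 F#3 B2 A2
Every group is a transposition up a 2nd of the one before; no shorter unit works.

5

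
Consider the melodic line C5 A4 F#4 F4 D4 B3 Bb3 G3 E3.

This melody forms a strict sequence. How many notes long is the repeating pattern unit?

3

9 notes total. Splitting into 3 groups of 3:
C5 A4 F#4 | F4 D4 B3 | Bb3 G3 E3
That's a consistent down a 5th shift per cell, and no other grouping gives one.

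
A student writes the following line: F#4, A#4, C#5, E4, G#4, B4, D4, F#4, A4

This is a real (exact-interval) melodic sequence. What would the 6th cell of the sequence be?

Taking 3-note groups, the heads are F#4, E4, D4: the pattern moves down a 2nd.
Continuing the starts: C4 → Bb3 → Ab3.
From Ab3 the exact shape gives Ab3 C4 Eb4.

Ab3 C4 Eb4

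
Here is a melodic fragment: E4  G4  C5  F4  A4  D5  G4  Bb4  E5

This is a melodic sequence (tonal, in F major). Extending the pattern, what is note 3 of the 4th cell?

The unit is 3 notes. Position-3 pitches of the 3 shown cells: C5, D5, E5.
Each moves up a 2nd; the next is F5.

F5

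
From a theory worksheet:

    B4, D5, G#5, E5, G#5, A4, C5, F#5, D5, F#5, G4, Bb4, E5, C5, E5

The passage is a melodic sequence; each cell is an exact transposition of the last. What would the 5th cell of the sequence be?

Eb4 Gb4 C5 Ab4 C5

Taking 5-note groups, the heads are B4, A4, G4: the pattern moves down a 2nd.
Carrying on: F4 → Eb4.
From Eb4 the exact shape gives Eb4 Gb4 C5 Ab4 C5.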